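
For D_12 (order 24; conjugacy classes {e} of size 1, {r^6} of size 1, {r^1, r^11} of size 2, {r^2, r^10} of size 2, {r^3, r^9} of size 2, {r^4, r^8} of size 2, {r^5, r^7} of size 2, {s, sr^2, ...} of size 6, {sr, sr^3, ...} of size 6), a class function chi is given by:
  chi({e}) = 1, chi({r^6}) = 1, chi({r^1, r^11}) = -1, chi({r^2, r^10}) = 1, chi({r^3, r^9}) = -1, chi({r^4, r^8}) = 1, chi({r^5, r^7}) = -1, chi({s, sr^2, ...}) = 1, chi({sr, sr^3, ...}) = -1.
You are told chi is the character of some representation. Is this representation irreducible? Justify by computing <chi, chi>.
Irreducible: <chi, chi> = 1.

Why: <chi, chi> = (1/|G|) sum_C |C| * |chi(C)|^2 = (1/24)[1*|1|^2 + 1*|1|^2 + 2*|-1|^2 + 2*|1|^2 + 2*|-1|^2 + 2*|1|^2 + 2*|-1|^2 + 6*|1|^2 + 6*|-1|^2]
  = (1/24)[(1) + (1) + (2) + (2) + (2) + (2) + (2) + (6) + (6)] = 24/24 = 1.
A character is irreducible iff <chi, chi> = 1, so this representation is irreducible.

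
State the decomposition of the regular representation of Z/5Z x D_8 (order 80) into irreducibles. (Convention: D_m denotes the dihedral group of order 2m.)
Each irreducible V_i of dimension d_i appears with multiplicity d_i, i.e. rho_reg = (direct sum over all irreducibles V_i) d_i V_i. The irreducible dimensions for Z/5Z x D_8 are 1, 1, 1, 1, 1, 1, 1, 1, 1, 1, 1, 1, 1, 1, 1, 1, 1, 1, 1, 1, 2, 2, 2, 2, 2, 2, 2, 2, 2, 2, 2, 2, 2, 2, 2: 20 irreducibles of dimension 1, each with multiplicity 1; 15 irreducibles of dimension 2, each with multiplicity 2. Total dimension 20*1*1 + 15*2*2 = 80 = |G|.

Reasoning: General theorem: in the regular representation of a finite group G, each irreducible appears with multiplicity equal to its dimension. Check: dim(rho_reg) = sum d_i^2 = 1 + 1 + 1 + 1 + 1 + 1 + 1 + 1 + 1 + 1 + 1 + 1 + 1 + 1 + 1 + 1 + 1 + 1 + 1 + 1 + 4 + 4 + 4 + 4 + 4 + 4 + 4 + 4 + 4 + 4 + 4 + 4 + 4 + 4 + 4 = 80 = |G|.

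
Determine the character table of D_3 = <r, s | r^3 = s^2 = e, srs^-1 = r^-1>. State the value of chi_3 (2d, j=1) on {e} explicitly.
Conjugacy classes: {e} of size 1, {r^1, r^2} of size 2, {s, sr, ..., sr^2} of size 3.
Character table:
  irrep \ class              {e} (size 1)  {r^1, r^2} (size 2)  {s, sr, ..., sr^2} (size 3)
  chi_1 (triv)               1             1                    1                          
  chi_2 (sign: r->1, s->-1)  1             1                    -1                         
  chi_3 (2d, j=1)            2             -1                   0                          

Spot check: chi_3 (2d, j=1) on {e} = 2.

Argument: D_3 has order 2*3 = 6 with 3 conjugacy classes, hence 3 irreducibles. Sum of squared dims 1 + 1 + 4 = 6 = |G|. Linear characters come from the abelianisation; the 2-dimensional irreps have character r^k -> 2*cos(2*pi*j*k/3), reflections -> 0.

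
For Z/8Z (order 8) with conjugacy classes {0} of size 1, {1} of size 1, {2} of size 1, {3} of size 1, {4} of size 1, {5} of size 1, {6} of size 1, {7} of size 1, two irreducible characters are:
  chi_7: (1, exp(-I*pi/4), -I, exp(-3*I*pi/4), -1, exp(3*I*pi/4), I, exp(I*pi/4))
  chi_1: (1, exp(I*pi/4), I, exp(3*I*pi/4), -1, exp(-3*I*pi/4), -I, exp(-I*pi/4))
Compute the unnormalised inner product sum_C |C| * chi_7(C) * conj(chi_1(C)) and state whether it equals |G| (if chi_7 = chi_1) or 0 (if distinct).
Sum = 0; so <chi_7, chi_1> = 0 (distinct irreducibles are orthogonal).

Explanation: Compute term by term over conjugacy classes (|C| * chi_7(C) * conj(chi_1(C))):
  1*(1)*conj(1) + 1*(exp(-I*pi/4))*conj(exp(I*pi/4)) + 1*(-I)*conj(I) + 1*(exp(-3*I*pi/4))*conj(exp(3*I*pi/4)) + 1*(-1)*conj(-1) + 1*(exp(3*I*pi/4))*conj(exp(-3*I*pi/4)) + 1*(I)*conj(-I) + 1*(exp(I*pi/4))*conj(exp(-I*pi/4))
  = (1) + (-I) + (-1) + (I) + (1) + (-I) + (-1) + (I)
  = 0.
(Exp terms are combined using exp(i*s)*conj(exp(i*t)) = exp(i*(s-t)), and sums of them are collapsed using the identity that for every m > 1 the m distinct m-th roots of unity sum to 0, e.g. 1 + exp(2*I*pi/3) + exp(-2*I*pi/3) = 0.)
Dividing by |G| = 8 gives 0/8 = 0, matching the row-orthogonality relation <chi_7, chi_1> = [chi_7 = chi_1].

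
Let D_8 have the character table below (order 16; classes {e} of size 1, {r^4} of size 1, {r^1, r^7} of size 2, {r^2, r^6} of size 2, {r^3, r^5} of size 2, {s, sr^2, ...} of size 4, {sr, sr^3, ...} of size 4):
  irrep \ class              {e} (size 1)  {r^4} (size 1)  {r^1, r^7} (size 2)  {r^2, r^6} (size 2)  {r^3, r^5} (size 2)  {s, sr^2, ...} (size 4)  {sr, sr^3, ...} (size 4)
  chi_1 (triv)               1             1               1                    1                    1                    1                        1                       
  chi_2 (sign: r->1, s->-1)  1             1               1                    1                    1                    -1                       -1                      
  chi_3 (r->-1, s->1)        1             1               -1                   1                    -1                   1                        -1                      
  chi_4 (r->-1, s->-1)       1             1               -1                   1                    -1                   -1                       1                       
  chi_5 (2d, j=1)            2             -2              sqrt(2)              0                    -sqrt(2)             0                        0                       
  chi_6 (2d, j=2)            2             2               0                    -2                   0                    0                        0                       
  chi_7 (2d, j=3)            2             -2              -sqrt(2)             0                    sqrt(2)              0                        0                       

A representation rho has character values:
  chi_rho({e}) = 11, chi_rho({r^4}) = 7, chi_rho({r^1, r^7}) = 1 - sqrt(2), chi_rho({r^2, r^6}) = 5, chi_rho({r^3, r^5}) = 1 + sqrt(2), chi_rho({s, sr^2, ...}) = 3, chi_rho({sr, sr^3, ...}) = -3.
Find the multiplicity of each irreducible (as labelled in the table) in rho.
Multiplicities: chi_1: 2, chi_2: 2, chi_3: 3, chi_4: 0, chi_5: 0, chi_6: 1, chi_7: 1.

Reasoning: Use <chi_rho, chi> = (1/|G|) sum_C |C| * chi_rho(C) * conj(chi(C)) with |G| = 16 for each irreducible chi in the table:
  <chi_rho, chi_1> = (1/16)[1*(11)*conj(1) + 1*(7)*conj(1) + 2*(1 - sqrt(2))*conj(1) + 2*(5)*conj(1) + 2*(1 + sqrt(2))*conj(1) + 4*(3)*conj(1) + 4*(-3)*conj(1)]
      = (1/16)[(11) + (7) + (2 - 2*sqrt(2)) + (10) + (2 + 2*sqrt(2)) + (12) + (-12)] = 32/16 = 2
  <chi_rho, chi_2> = (1/16)[1*(11)*conj(1) + 1*(7)*conj(1) + 2*(1 - sqrt(2))*conj(1) + 2*(5)*conj(1) + 2*(1 + sqrt(2))*conj(1) + 4*(3)*conj(-1) + 4*(-3)*conj(-1)]
      = (1/16)[(11) + (7) + (2 - 2*sqrt(2)) + (10) + (2 + 2*sqrt(2)) + (-12) + (12)] = 32/16 = 2
  <chi_rho, chi_3> = (1/16)[1*(11)*conj(1) + 1*(7)*conj(1) + 2*(1 - sqrt(2))*conj(-1) + 2*(5)*conj(1) + 2*(1 + sqrt(2))*conj(-1) + 4*(3)*conj(1) + 4*(-3)*conj(-1)]
      = (1/16)[(11) + (7) + (-2 + 2*sqrt(2)) + (10) + (-2*sqrt(2) - 2) + (12) + (12)] = 48/16 = 3
  <chi_rho, chi_4> = (1/16)[1*(11)*conj(1) + 1*(7)*conj(1) + 2*(1 - sqrt(2))*conj(-1) + 2*(5)*conj(1) + 2*(1 + sqrt(2))*conj(-1) + 4*(3)*conj(-1) + 4*(-3)*conj(1)]
      = (1/16)[(11) + (7) + (-2 + 2*sqrt(2)) + (10) + (-2*sqrt(2) - 2) + (-12) + (-12)] = 0/16 = 0
  <chi_rho, chi_5> = (1/16)[1*(11)*conj(2) + 1*(7)*conj(-2) + 2*(1 - sqrt(2))*conj(sqrt(2)) + 2*(5)*conj(0) + 2*(1 + sqrt(2))*conj(-sqrt(2)) + 4*(3)*conj(0) + 4*(-3)*conj(0)]
      = (1/16)[(22) + (-14) + (-4 + 2*sqrt(2)) + (0) + (-4 - 2*sqrt(2)) + (0) + (0)] = 0/16 = 0
  <chi_rho, chi_6> = (1/16)[1*(11)*conj(2) + 1*(7)*conj(2) + 2*(1 - sqrt(2))*conj(0) + 2*(5)*conj(-2) + 2*(1 + sqrt(2))*conj(0) + 4*(3)*conj(0) + 4*(-3)*conj(0)]
      = (1/16)[(22) + (14) + (0) + (-20) + (0) + (0) + (0)] = 16/16 = 1
  <chi_rho, chi_7> = (1/16)[1*(11)*conj(2) + 1*(7)*conj(-2) + 2*(1 - sqrt(2))*conj(-sqrt(2)) + 2*(5)*conj(0) + 2*(1 + sqrt(2))*conj(sqrt(2)) + 4*(3)*conj(0) + 4*(-3)*conj(0)]
      = (1/16)[(22) + (-14) + (4 - 2*sqrt(2)) + (0) + (2*sqrt(2) + 4) + (0) + (0)] = 16/16 = 1
Dimension check: dim(rho) = sum (mult * dim) = 2*1 + 2*1 + 3*1 + 0*1 + 0*2 + 1*2 + 1*2 = 11 = chi_rho(e) = 11.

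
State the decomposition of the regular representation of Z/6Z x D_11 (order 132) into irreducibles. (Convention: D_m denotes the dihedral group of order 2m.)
Each irreducible V_i of dimension d_i appears with multiplicity d_i, i.e. rho_reg = (direct sum over all irreducibles V_i) d_i V_i. The irreducible dimensions for Z/6Z x D_11 are 1, 1, 1, 1, 1, 1, 1, 1, 1, 1, 1, 1, 2, 2, 2, 2, 2, 2, 2, 2, 2, 2, 2, 2, 2, 2, 2, 2, 2, 2, 2, 2, 2, 2, 2, 2, 2, 2, 2, 2, 2, 2: 12 irreducibles of dimension 1, each with multiplicity 1; 30 irreducibles of dimension 2, each with multiplicity 2. Total dimension 12*1*1 + 30*2*2 = 132 = |G|.

Solution. General theorem: in the regular representation of a finite group G, each irreducible appears with multiplicity equal to its dimension. Check: dim(rho_reg) = sum d_i^2 = 1 + 1 + 1 + 1 + 1 + 1 + 1 + 1 + 1 + 1 + 1 + 1 + 4 + 4 + 4 + 4 + 4 + 4 + 4 + 4 + 4 + 4 + 4 + 4 + 4 + 4 + 4 + 4 + 4 + 4 + 4 + 4 + 4 + 4 + 4 + 4 + 4 + 4 + 4 + 4 + 4 + 4 = 132 = |G|.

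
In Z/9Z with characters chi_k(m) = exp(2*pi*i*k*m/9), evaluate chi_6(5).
chi_6(5) = zeta_9^30 = exp(2*I*pi/3)

chi_6(5) = zeta_9^(6*5) = zeta_9^30. Since zeta_9^9 = 1, this equals zeta_9^3 = exp(2*pi*i*3/9) = exp(2*I*pi/3).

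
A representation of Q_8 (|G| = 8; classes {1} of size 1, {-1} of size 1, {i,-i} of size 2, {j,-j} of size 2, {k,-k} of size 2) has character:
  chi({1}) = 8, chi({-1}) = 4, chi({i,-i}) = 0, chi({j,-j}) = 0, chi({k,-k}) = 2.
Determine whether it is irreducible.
Not irreducible (reducible): <chi, chi> = 11 > 1.

Derivation: <chi, chi> = (1/|G|) sum_C |C| * |chi(C)|^2 = (1/8)[1*|8|^2 + 1*|4|^2 + 2*|0|^2 + 2*|0|^2 + 2*|2|^2]
  = (1/8)[(64) + (16) + (0) + (0) + (8)] = 88/8 = 11.
A character is irreducible iff <chi, chi> = 1, so this representation is reducible.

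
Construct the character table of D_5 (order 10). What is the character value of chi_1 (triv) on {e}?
Conjugacy classes: {e} of size 1, {r^1, r^4} of size 2, {r^2, r^3} of size 2, {s, sr, ..., sr^4} of size 5.
Character table:
  irrep \ class              {e} (size 1)  {r^1, r^4} (size 2)  {r^2, r^3} (size 2)  {s, sr, ..., sr^4} (size 5)
  chi_1 (triv)               1             1                    1                    1                          
  chi_2 (sign: r->1, s->-1)  1             1                    1                    -1                         
  chi_3 (2d, j=1)            2             -1/2 + sqrt(5)/2     -sqrt(5)/2 - 1/2     0                          
  chi_4 (2d, j=2)            2             -sqrt(5)/2 - 1/2     -1/2 + sqrt(5)/2     0                          

Spot check: chi_1 (triv) on {e} = 1.

Solution. D_5 has order 2*5 = 10 with 4 conjugacy classes, hence 4 irreducibles. Sum of squared dims 1 + 1 + 4 + 4 = 10 = |G|. Linear characters come from the abelianisation; the 2-dimensional irreps have character r^k -> 2*cos(2*pi*j*k/5), reflections -> 0.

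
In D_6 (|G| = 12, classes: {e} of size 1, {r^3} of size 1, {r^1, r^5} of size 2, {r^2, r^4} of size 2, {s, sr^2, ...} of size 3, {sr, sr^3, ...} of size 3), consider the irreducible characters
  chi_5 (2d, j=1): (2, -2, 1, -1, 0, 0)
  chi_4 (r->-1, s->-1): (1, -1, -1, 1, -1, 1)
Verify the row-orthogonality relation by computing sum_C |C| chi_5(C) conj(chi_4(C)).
Sum = 0; so <chi_5, chi_4> = 0 (distinct irreducibles are orthogonal).

Working: Compute term by term over conjugacy classes (|C| * chi_5(C) * conj(chi_4(C))):
  1*(2)*conj(1) + 1*(-2)*conj(-1) + 2*(1)*conj(-1) + 2*(-1)*conj(1) + 3*(0)*conj(-1) + 3*(0)*conj(1)
  = (2) + (2) + (-2) + (-2) + (0) + (0)
  = 0.
Dividing by |G| = 12 gives 0/12 = 0, matching the row-orthogonality relation <chi_5, chi_4> = [chi_5 = chi_4].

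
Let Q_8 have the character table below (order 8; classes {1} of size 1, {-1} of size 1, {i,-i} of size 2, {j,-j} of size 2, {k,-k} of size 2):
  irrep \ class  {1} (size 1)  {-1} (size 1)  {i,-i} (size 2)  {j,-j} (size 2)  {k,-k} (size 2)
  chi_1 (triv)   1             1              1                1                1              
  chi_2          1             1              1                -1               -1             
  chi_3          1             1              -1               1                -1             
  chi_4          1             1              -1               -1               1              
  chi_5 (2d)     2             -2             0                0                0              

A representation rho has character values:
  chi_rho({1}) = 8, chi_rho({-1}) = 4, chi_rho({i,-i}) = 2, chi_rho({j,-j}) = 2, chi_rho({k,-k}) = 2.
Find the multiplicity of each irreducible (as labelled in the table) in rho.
Multiplicities: chi_1: 3, chi_2: 1, chi_3: 1, chi_4: 1, chi_5: 1.

Argument: Use <chi_rho, chi> = (1/|G|) sum_C |C| * chi_rho(C) * conj(chi(C)) with |G| = 8 for each irreducible chi in the table:
  <chi_rho, chi_1> = (1/8)[1*(8)*conj(1) + 1*(4)*conj(1) + 2*(2)*conj(1) + 2*(2)*conj(1) + 2*(2)*conj(1)]
      = (1/8)[(8) + (4) + (4) + (4) + (4)] = 24/8 = 3
  <chi_rho, chi_2> = (1/8)[1*(8)*conj(1) + 1*(4)*conj(1) + 2*(2)*conj(1) + 2*(2)*conj(-1) + 2*(2)*conj(-1)]
      = (1/8)[(8) + (4) + (4) + (-4) + (-4)] = 8/8 = 1
  <chi_rho, chi_3> = (1/8)[1*(8)*conj(1) + 1*(4)*conj(1) + 2*(2)*conj(-1) + 2*(2)*conj(1) + 2*(2)*conj(-1)]
      = (1/8)[(8) + (4) + (-4) + (4) + (-4)] = 8/8 = 1
  <chi_rho, chi_4> = (1/8)[1*(8)*conj(1) + 1*(4)*conj(1) + 2*(2)*conj(-1) + 2*(2)*conj(-1) + 2*(2)*conj(1)]
      = (1/8)[(8) + (4) + (-4) + (-4) + (4)] = 8/8 = 1
  <chi_rho, chi_5> = (1/8)[1*(8)*conj(2) + 1*(4)*conj(-2) + 2*(2)*conj(0) + 2*(2)*conj(0) + 2*(2)*conj(0)]
      = (1/8)[(16) + (-8) + (0) + (0) + (0)] = 8/8 = 1
Dimension check: dim(rho) = sum (mult * dim) = 3*1 + 1*1 + 1*1 + 1*1 + 1*2 = 8 = chi_rho(e) = 8.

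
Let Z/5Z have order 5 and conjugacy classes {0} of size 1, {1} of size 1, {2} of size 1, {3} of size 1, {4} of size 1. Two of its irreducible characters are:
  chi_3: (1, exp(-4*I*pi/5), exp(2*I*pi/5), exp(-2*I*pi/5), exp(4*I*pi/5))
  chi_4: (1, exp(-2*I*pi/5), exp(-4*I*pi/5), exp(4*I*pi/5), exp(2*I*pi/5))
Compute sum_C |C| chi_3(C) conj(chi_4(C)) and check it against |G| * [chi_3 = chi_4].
Sum = 0; so <chi_3, chi_4> = 0 (distinct irreducibles are orthogonal).

Derivation: Compute term by term over conjugacy classes (|C| * chi_3(C) * conj(chi_4(C))):
  1*(1)*conj(1) + 1*(exp(-4*I*pi/5))*conj(exp(-2*I*pi/5)) + 1*(exp(2*I*pi/5))*conj(exp(-4*I*pi/5)) + 1*(exp(-2*I*pi/5))*conj(exp(4*I*pi/5)) + 1*(exp(4*I*pi/5))*conj(exp(2*I*pi/5))
  = (1) + (exp(-2*I*pi/5)) + (exp(-4*I*pi/5)) + (exp(4*I*pi/5)) + (exp(2*I*pi/5))
  = 0.
(Exp terms are combined using exp(i*s)*conj(exp(i*t)) = exp(i*(s-t)), and sums of them are collapsed using the identity that for every m > 1 the m distinct m-th roots of unity sum to 0, e.g. 1 + exp(2*I*pi/3) + exp(-2*I*pi/3) = 0.)
Dividing by |G| = 5 gives 0/5 = 0, matching the row-orthogonality relation <chi_3, chi_4> = [chi_3 = chi_4].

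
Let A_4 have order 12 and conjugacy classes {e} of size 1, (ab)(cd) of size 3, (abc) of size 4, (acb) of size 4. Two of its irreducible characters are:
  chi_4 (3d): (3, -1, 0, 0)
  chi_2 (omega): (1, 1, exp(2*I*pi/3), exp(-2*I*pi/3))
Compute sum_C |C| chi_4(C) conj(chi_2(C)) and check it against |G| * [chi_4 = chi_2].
Sum = 0; so <chi_4, chi_2> = 0 (distinct irreducibles are orthogonal).

Derivation: Compute term by term over conjugacy classes (|C| * chi_4(C) * conj(chi_2(C))):
  1*(3)*conj(1) + 3*(-1)*conj(1) + 4*(0)*conj(exp(2*I*pi/3)) + 4*(0)*conj(exp(-2*I*pi/3))
  = (3) + (-3) + (0) + (0)
  = 0.
(Exp terms are combined using exp(i*s)*conj(exp(i*t)) = exp(i*(s-t)), and sums of them are collapsed using the identity that for every m > 1 the m distinct m-th roots of unity sum to 0, e.g. 1 + exp(2*I*pi/3) + exp(-2*I*pi/3) = 0.)
Dividing by |G| = 12 gives 0/12 = 0, matching the row-orthogonality relation <chi_4, chi_2> = [chi_4 = chi_2].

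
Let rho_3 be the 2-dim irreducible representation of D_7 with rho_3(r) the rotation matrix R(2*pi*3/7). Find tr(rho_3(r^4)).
chi_{rho_3}(r^4) = 2*cos(2*pi*3*4/7) = -2*cos(3*pi/7)

Explanation: rho_3(r^4) is rotation by angle 2*pi*3*4/7, whose trace is 2*cos(2*pi*3*4/7) = -2*cos(3*pi/7).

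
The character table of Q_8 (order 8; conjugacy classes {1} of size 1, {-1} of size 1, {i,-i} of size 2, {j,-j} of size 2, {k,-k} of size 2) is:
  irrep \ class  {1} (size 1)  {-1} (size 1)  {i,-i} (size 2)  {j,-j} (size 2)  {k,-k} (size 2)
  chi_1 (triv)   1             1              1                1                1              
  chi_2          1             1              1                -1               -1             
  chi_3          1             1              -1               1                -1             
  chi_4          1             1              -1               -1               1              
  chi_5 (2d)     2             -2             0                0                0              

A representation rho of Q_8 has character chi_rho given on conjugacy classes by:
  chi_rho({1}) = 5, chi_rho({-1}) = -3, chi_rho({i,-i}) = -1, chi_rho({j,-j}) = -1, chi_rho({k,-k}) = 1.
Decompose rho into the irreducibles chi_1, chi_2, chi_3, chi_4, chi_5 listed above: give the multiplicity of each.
Multiplicities: chi_1: 0, chi_2: 0, chi_3: 0, chi_4: 1, chi_5: 2.

Working: Use <chi_rho, chi> = (1/|G|) sum_C |C| * chi_rho(C) * conj(chi(C)) with |G| = 8 for each irreducible chi in the table:
  <chi_rho, chi_1> = (1/8)[1*(5)*conj(1) + 1*(-3)*conj(1) + 2*(-1)*conj(1) + 2*(-1)*conj(1) + 2*(1)*conj(1)]
      = (1/8)[(5) + (-3) + (-2) + (-2) + (2)] = 0/8 = 0
  <chi_rho, chi_2> = (1/8)[1*(5)*conj(1) + 1*(-3)*conj(1) + 2*(-1)*conj(1) + 2*(-1)*conj(-1) + 2*(1)*conj(-1)]
      = (1/8)[(5) + (-3) + (-2) + (2) + (-2)] = 0/8 = 0
  <chi_rho, chi_3> = (1/8)[1*(5)*conj(1) + 1*(-3)*conj(1) + 2*(-1)*conj(-1) + 2*(-1)*conj(1) + 2*(1)*conj(-1)]
      = (1/8)[(5) + (-3) + (2) + (-2) + (-2)] = 0/8 = 0
  <chi_rho, chi_4> = (1/8)[1*(5)*conj(1) + 1*(-3)*conj(1) + 2*(-1)*conj(-1) + 2*(-1)*conj(-1) + 2*(1)*conj(1)]
      = (1/8)[(5) + (-3) + (2) + (2) + (2)] = 8/8 = 1
  <chi_rho, chi_5> = (1/8)[1*(5)*conj(2) + 1*(-3)*conj(-2) + 2*(-1)*conj(0) + 2*(-1)*conj(0) + 2*(1)*conj(0)]
      = (1/8)[(10) + (6) + (0) + (0) + (0)] = 16/8 = 2
Dimension check: dim(rho) = sum (mult * dim) = 0*1 + 0*1 + 0*1 + 1*1 + 2*2 = 5 = chi_rho(e) = 5.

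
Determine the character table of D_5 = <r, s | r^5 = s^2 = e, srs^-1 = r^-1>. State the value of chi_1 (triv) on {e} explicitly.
Conjugacy classes: {e} of size 1, {r^1, r^4} of size 2, {r^2, r^3} of size 2, {s, sr, ..., sr^4} of size 5.
Character table:
  irrep \ class              {e} (size 1)  {r^1, r^4} (size 2)  {r^2, r^3} (size 2)  {s, sr, ..., sr^4} (size 5)
  chi_1 (triv)               1             1                    1                    1                          
  chi_2 (sign: r->1, s->-1)  1             1                    1                    -1                         
  chi_3 (2d, j=1)            2             -1/2 + sqrt(5)/2     -sqrt(5)/2 - 1/2     0                          
  chi_4 (2d, j=2)            2             -sqrt(5)/2 - 1/2     -1/2 + sqrt(5)/2     0                          

Spot check: chi_1 (triv) on {e} = 1.

Why: D_5 has order 2*5 = 10 with 4 conjugacy classes, hence 4 irreducibles. Sum of squared dims 1 + 1 + 4 + 4 = 10 = |G|. Linear characters come from the abelianisation; the 2-dimensional irreps have character r^k -> 2*cos(2*pi*j*k/5), reflections -> 0.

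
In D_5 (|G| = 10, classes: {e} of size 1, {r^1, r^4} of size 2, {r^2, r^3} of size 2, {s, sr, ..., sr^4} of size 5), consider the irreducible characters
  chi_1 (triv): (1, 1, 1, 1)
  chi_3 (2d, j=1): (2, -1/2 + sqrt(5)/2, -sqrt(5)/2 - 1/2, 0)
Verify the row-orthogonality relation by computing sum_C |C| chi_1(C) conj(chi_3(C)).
Sum = 0; so <chi_1, chi_3> = 0 (distinct irreducibles are orthogonal).

Why: Compute term by term over conjugacy classes (|C| * chi_1(C) * conj(chi_3(C))):
  1*(1)*conj(2) + 2*(1)*conj(-1/2 + sqrt(5)/2) + 2*(1)*conj(-sqrt(5)/2 - 1/2) + 5*(1)*conj(0)
  = (2) + (-1 + sqrt(5)) + (-sqrt(5) - 1) + (0)
  = 0.
Dividing by |G| = 10 gives 0/10 = 0, matching the row-orthogonality relation <chi_1, chi_3> = [chi_1 = chi_3].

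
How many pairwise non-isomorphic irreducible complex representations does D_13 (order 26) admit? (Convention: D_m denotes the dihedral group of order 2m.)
8

Derivation: The number of irreducible complex representations of a finite group equals its number of conjugacy classes. D_13 has 8 conjugacy classes ((n+3)/2 for n odd), so D_13 (order 26) has exactly 8 irreducible complex representations.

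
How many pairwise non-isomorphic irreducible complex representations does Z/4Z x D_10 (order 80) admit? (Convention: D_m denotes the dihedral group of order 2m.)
32

Proof sketch: The number of irreducible complex representations of a finite group equals its number of conjugacy classes. For a direct product, #classes(G x H) = #classes(G) * #classes(H). Z/4Z has 4 classes (abelian), D_10 has 8 classes, so 4 * 8 = 32, so Z/4Z x D_10 (order 80) has exactly 32 irreducible complex representations.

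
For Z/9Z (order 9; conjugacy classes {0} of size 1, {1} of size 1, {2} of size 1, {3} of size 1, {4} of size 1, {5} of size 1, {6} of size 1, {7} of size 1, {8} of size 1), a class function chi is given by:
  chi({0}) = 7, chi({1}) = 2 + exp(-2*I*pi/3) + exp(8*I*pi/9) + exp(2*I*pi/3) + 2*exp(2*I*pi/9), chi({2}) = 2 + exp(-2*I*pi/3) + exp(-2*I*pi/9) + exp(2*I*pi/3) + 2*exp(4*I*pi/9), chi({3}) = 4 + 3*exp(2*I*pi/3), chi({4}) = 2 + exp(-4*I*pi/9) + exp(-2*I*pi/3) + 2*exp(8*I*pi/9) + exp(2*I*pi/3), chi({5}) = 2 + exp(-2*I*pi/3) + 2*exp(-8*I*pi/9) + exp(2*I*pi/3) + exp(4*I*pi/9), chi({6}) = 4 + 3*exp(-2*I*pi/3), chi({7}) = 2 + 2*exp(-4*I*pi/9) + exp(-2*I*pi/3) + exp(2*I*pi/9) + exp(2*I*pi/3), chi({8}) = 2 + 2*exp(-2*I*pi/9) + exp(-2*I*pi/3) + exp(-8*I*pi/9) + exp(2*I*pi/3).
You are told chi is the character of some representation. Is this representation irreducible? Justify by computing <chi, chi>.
Not irreducible (reducible): <chi, chi> = 11 > 1.

Proof sketch: <chi, chi> = (1/|G|) sum_C |C| * |chi(C)|^2 = (1/9)[1*|7|^2 + 1*|2 + exp(-2*I*pi/3) + exp(8*I*pi/9) + exp(2*I*pi/3) + 2*exp(2*I*pi/9)|^2 + 1*|2 + exp(-2*I*pi/3) + exp(-2*I*pi/9) + exp(2*I*pi/3) + 2*exp(4*I*pi/9)|^2 + 1*|4 + 3*exp(2*I*pi/3)|^2 + 1*|2 + exp(-4*I*pi/9) + exp(-2*I*pi/3) + 2*exp(8*I*pi/9) + exp(2*I*pi/3)|^2 + 1*|2 + exp(-2*I*pi/3) + 2*exp(-8*I*pi/9) + exp(2*I*pi/3) + exp(4*I*pi/9)|^2 + 1*|4 + 3*exp(-2*I*pi/3)|^2 + 1*|2 + 2*exp(-4*I*pi/9) + exp(-2*I*pi/3) + exp(2*I*pi/9) + exp(2*I*pi/3)|^2 + 1*|2 + 2*exp(-2*I*pi/9) + exp(-2*I*pi/3) + exp(-8*I*pi/9) + exp(2*I*pi/3)|^2]
  = (1/9)[(49) + (11 + 7*exp(-2*I*pi/3) + 5*exp(-2*I*pi/9) + 3*exp(-4*I*pi/9) + 4*exp(-8*I*pi/9) + 4*exp(8*I*pi/9) + 3*exp(4*I*pi/9) + 5*exp(2*I*pi/9) + 7*exp(2*I*pi/3)) + (11 + 7*exp(-2*I*pi/3) + 5*exp(-4*I*pi/9) + 4*exp(-2*I*pi/9) + 3*exp(-8*I*pi/9) + 3*exp(8*I*pi/9) + 4*exp(2*I*pi/9) + 5*exp(4*I*pi/9) + 7*exp(2*I*pi/3)) + (13) + (11 + 7*exp(-2*I*pi/3) + 4*exp(-4*I*pi/9) + 3*exp(-2*I*pi/9) + 5*exp(-8*I*pi/9) + 5*exp(8*I*pi/9) + 3*exp(2*I*pi/9) + 4*exp(4*I*pi/9) + 7*exp(2*I*pi/3)) + (11 + 7*exp(-2*I*pi/3) + 4*exp(-4*I*pi/9) + 3*exp(-2*I*pi/9) + 5*exp(-8*I*pi/9) + 5*exp(8*I*pi/9) + 3*exp(2*I*pi/9) + 4*exp(4*I*pi/9) + 7*exp(2*I*pi/3)) + (13) + (11 + 7*exp(-2*I*pi/3) + 5*exp(-4*I*pi/9) + 4*exp(-2*I*pi/9) + 3*exp(-8*I*pi/9) + 3*exp(8*I*pi/9) + 4*exp(2*I*pi/9) + 5*exp(4*I*pi/9) + 7*exp(2*I*pi/3)) + (11 + 7*exp(-2*I*pi/3) + 5*exp(-2*I*pi/9) + 3*exp(-4*I*pi/9) + 4*exp(-8*I*pi/9) + 4*exp(8*I*pi/9) + 3*exp(4*I*pi/9) + 5*exp(2*I*pi/9) + 7*exp(2*I*pi/3))] = 99/9 = 11.
(Exp terms are combined using exp(i*s)*conj(exp(i*t)) = exp(i*(s-t)), and sums of them are collapsed using the identity that for every m > 1 the m distinct m-th roots of unity sum to 0, e.g. 1 + exp(2*I*pi/3) + exp(-2*I*pi/3) = 0.)
A character is irreducible iff <chi, chi> = 1, so this representation is reducible.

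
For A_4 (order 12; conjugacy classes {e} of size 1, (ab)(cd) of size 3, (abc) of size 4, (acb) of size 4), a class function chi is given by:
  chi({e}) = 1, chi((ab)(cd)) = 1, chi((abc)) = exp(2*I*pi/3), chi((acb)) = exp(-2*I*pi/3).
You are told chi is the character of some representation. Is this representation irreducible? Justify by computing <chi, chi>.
Irreducible: <chi, chi> = 1.

Explanation: <chi, chi> = (1/|G|) sum_C |C| * |chi(C)|^2 = (1/12)[1*|1|^2 + 3*|1|^2 + 4*|exp(2*I*pi/3)|^2 + 4*|exp(-2*I*pi/3)|^2]
  = (1/12)[(1) + (3) + (4) + (4)] = 12/12 = 1.
(Exp terms are combined using exp(i*s)*conj(exp(i*t)) = exp(i*(s-t)), and sums of them are collapsed using the identity that for every m > 1 the m distinct m-th roots of unity sum to 0, e.g. 1 + exp(2*I*pi/3) + exp(-2*I*pi/3) = 0.)
A character is irreducible iff <chi, chi> = 1, so this representation is irreducible.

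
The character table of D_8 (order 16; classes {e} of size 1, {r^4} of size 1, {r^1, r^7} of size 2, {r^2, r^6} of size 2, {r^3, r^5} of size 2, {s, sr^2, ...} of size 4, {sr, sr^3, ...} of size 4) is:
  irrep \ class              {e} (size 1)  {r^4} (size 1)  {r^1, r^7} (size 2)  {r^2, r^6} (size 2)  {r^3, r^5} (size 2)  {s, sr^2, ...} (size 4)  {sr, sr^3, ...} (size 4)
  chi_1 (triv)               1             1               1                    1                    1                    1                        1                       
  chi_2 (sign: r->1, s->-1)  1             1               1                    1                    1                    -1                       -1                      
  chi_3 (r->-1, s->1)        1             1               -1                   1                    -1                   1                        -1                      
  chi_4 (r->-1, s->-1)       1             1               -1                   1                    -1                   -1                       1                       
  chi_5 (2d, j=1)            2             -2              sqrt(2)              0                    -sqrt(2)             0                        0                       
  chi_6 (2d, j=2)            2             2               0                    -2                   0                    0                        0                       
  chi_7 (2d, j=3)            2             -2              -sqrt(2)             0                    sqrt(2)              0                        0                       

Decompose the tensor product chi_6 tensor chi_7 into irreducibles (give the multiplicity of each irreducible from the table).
chi_6 tensor chi_7 = chi_5 + chi_7 (all other irreducibles have multiplicity 0).

Argument: The character of a tensor product is the pointwise product (chi_6 * chi_7)(C) = chi_6(C) * chi_7(C):
  {e}: (2)*(2), {r^4}: (2)*(-2), {r^1, r^7}: (0)*(-sqrt(2)), {r^2, r^6}: (-2)*(0), {r^3, r^5}: (0)*(sqrt(2)), {s, sr^2, ...}: (0)*(0), {sr, sr^3, ...}: (0)*(0)
so (chi_6 * chi_7) takes values
  {e} -> 4, {r^4} -> -4, {r^1, r^7} -> 0, {r^2, r^6} -> 0, {r^3, r^5} -> 0, {s, sr^2, ...} -> 0, {sr, sr^3, ...} -> 0.
Now take the inner product of this character with each irreducible chi from the table, <chi_6*chi_7, chi> = (1/16) sum_C |C| (chi_6*chi_7)(C) conj(chi(C)):
  <chi_6*chi_7, chi_1> = (1/16)[1*(4)*conj(1) + 1*(-4)*conj(1) + 2*(0)*conj(1) + 2*(0)*conj(1) + 2*(0)*conj(1) + 4*(0)*conj(1) + 4*(0)*conj(1)]
      = (1/16)[(4) + (-4) + (0) + (0) + (0) + (0) + (0)] = 0/16 = 0
  <chi_6*chi_7, chi_2> = (1/16)[1*(4)*conj(1) + 1*(-4)*conj(1) + 2*(0)*conj(1) + 2*(0)*conj(1) + 2*(0)*conj(1) + 4*(0)*conj(-1) + 4*(0)*conj(-1)]
      = (1/16)[(4) + (-4) + (0) + (0) + (0) + (0) + (0)] = 0/16 = 0
  <chi_6*chi_7, chi_3> = (1/16)[1*(4)*conj(1) + 1*(-4)*conj(1) + 2*(0)*conj(-1) + 2*(0)*conj(1) + 2*(0)*conj(-1) + 4*(0)*conj(1) + 4*(0)*conj(-1)]
      = (1/16)[(4) + (-4) + (0) + (0) + (0) + (0) + (0)] = 0/16 = 0
  <chi_6*chi_7, chi_4> = (1/16)[1*(4)*conj(1) + 1*(-4)*conj(1) + 2*(0)*conj(-1) + 2*(0)*conj(1) + 2*(0)*conj(-1) + 4*(0)*conj(-1) + 4*(0)*conj(1)]
      = (1/16)[(4) + (-4) + (0) + (0) + (0) + (0) + (0)] = 0/16 = 0
  <chi_6*chi_7, chi_5> = (1/16)[1*(4)*conj(2) + 1*(-4)*conj(-2) + 2*(0)*conj(sqrt(2)) + 2*(0)*conj(0) + 2*(0)*conj(-sqrt(2)) + 4*(0)*conj(0) + 4*(0)*conj(0)]
      = (1/16)[(8) + (8) + (0) + (0) + (0) + (0) + (0)] = 16/16 = 1
  <chi_6*chi_7, chi_6> = (1/16)[1*(4)*conj(2) + 1*(-4)*conj(2) + 2*(0)*conj(0) + 2*(0)*conj(-2) + 2*(0)*conj(0) + 4*(0)*conj(0) + 4*(0)*conj(0)]
      = (1/16)[(8) + (-8) + (0) + (0) + (0) + (0) + (0)] = 0/16 = 0
  <chi_6*chi_7, chi_7> = (1/16)[1*(4)*conj(2) + 1*(-4)*conj(-2) + 2*(0)*conj(-sqrt(2)) + 2*(0)*conj(0) + 2*(0)*conj(sqrt(2)) + 4*(0)*conj(0) + 4*(0)*conj(0)]
      = (1/16)[(8) + (8) + (0) + (0) + (0) + (0) + (0)] = 16/16 = 1
Hence the multiplicities are chi_5: 1, chi_7: 1. Dimension check: dim(chi_6)*dim(chi_7) = 2*2 = 4 and sum (mult * dim) = 1*2 + 1*2 = 4.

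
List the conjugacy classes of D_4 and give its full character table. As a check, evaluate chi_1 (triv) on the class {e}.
Conjugacy classes: {e} of size 1, {r^2} of size 1, {r^1, r^3} of size 2, {s, sr^2, ...} of size 2, {sr, sr^3, ...} of size 2.
Character table:
  irrep \ class              {e} (size 1)  {r^2} (size 1)  {r^1, r^3} (size 2)  {s, sr^2, ...} (size 2)  {sr, sr^3, ...} (size 2)
  chi_1 (triv)               1             1               1                    1                        1                       
  chi_2 (sign: r->1, s->-1)  1             1               1                    -1                       -1                      
  chi_3 (r->-1, s->1)        1             1               -1                   1                        -1                      
  chi_4 (r->-1, s->-1)       1             1               -1                   -1                       1                       
  chi_5 (2d, j=1)            2             -2              0                    0                        0                       

Spot check: chi_1 (triv) on {e} = 1.

Argument: D_4 has order 2*4 = 8 with 5 conjugacy classes, hence 5 irreducibles. Sum of squared dims 1 + 1 + 1 + 1 + 4 = 8 = |G|. Linear characters come from the abelianisation; the 2-dimensional irreps have character r^k -> 2*cos(2*pi*j*k/4), reflections -> 0.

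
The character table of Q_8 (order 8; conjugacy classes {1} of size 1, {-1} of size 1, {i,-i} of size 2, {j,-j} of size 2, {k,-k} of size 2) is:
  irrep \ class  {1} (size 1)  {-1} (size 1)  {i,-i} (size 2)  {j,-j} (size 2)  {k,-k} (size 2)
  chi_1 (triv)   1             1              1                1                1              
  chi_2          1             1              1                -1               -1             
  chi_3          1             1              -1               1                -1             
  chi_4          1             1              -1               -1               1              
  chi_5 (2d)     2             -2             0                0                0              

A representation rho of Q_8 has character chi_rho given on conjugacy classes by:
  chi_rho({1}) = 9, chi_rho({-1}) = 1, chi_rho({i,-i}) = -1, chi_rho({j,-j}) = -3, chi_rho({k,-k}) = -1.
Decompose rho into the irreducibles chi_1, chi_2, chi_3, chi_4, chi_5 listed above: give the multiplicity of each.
Multiplicities: chi_1: 0, chi_2: 2, chi_3: 1, chi_4: 2, chi_5: 2.

Why: Use <chi_rho, chi> = (1/|G|) sum_C |C| * chi_rho(C) * conj(chi(C)) with |G| = 8 for each irreducible chi in the table:
  <chi_rho, chi_1> = (1/8)[1*(9)*conj(1) + 1*(1)*conj(1) + 2*(-1)*conj(1) + 2*(-3)*conj(1) + 2*(-1)*conj(1)]
      = (1/8)[(9) + (1) + (-2) + (-6) + (-2)] = 0/8 = 0
  <chi_rho, chi_2> = (1/8)[1*(9)*conj(1) + 1*(1)*conj(1) + 2*(-1)*conj(1) + 2*(-3)*conj(-1) + 2*(-1)*conj(-1)]
      = (1/8)[(9) + (1) + (-2) + (6) + (2)] = 16/8 = 2
  <chi_rho, chi_3> = (1/8)[1*(9)*conj(1) + 1*(1)*conj(1) + 2*(-1)*conj(-1) + 2*(-3)*conj(1) + 2*(-1)*conj(-1)]
      = (1/8)[(9) + (1) + (2) + (-6) + (2)] = 8/8 = 1
  <chi_rho, chi_4> = (1/8)[1*(9)*conj(1) + 1*(1)*conj(1) + 2*(-1)*conj(-1) + 2*(-3)*conj(-1) + 2*(-1)*conj(1)]
      = (1/8)[(9) + (1) + (2) + (6) + (-2)] = 16/8 = 2
  <chi_rho, chi_5> = (1/8)[1*(9)*conj(2) + 1*(1)*conj(-2) + 2*(-1)*conj(0) + 2*(-3)*conj(0) + 2*(-1)*conj(0)]
      = (1/8)[(18) + (-2) + (0) + (0) + (0)] = 16/8 = 2
Dimension check: dim(rho) = sum (mult * dim) = 0*1 + 2*1 + 1*1 + 2*1 + 2*2 = 9 = chi_rho(e) = 9.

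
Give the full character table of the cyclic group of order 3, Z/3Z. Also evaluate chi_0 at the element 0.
Character table of Z/3Z (irreps indexed chi_0,...,chi_2 with chi_k(m) = zeta_3^(k*m), zeta_3 = exp(2*pi*i/3)):
  irrep \ class  {0} (size 1)  {1} (size 1)    {2} (size 1)  
  chi_0          1             1               1             
  chi_1          1             exp(2*I*pi/3)   exp(-2*I*pi/3)
  chi_2          1             exp(-2*I*pi/3)  exp(2*I*pi/3) 

Spot check: chi_0(0) = zeta_3^(0*0) = zeta_3^0 = 1.

Derivation: Z/3Z is abelian, so all 3 irreducible complex representations are 1-dimensional. They are given by chi_k(m) = zeta_3^(k*m) for k = 0,...,2. Row orthogonality: sum_m chi_k(m) conj(chi_l(m)) = 3 * [k = l].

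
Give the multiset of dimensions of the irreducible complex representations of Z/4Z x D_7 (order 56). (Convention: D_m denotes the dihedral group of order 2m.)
Dimensions: 1, 1, 1, 1, 1, 1, 1, 1, 2, 2, 2, 2, 2, 2, 2, 2, 2, 2, 2, 2

Justification: There are 20 irreducibles (= number of conjugacy classes). Their dimensions d_i satisfy sum d_i^2 = |G| = 56: 1 + 1 + 1 + 1 + 1 + 1 + 1 + 1 + 4 + 4 + 4 + 4 + 4 + 4 + 4 + 4 + 4 + 4 + 4 + 4 = 56. (For the product with Z/4Z: each of the 4 1-dim characters of Z/4Z tensors with each irrep of D_7, giving 4 copies of each D_7-dimension.)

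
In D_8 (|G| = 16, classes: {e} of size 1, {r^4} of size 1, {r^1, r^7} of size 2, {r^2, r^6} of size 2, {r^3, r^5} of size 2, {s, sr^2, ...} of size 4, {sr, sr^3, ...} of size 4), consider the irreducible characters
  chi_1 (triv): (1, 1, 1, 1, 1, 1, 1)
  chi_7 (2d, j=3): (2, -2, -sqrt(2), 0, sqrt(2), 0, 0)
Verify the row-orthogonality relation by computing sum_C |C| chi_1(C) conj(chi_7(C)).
Sum = 0; so <chi_1, chi_7> = 0 (distinct irreducibles are orthogonal).

Why: Compute term by term over conjugacy classes (|C| * chi_1(C) * conj(chi_7(C))):
  1*(1)*conj(2) + 1*(1)*conj(-2) + 2*(1)*conj(-sqrt(2)) + 2*(1)*conj(0) + 2*(1)*conj(sqrt(2)) + 4*(1)*conj(0) + 4*(1)*conj(0)
  = (2) + (-2) + (-2*sqrt(2)) + (0) + (2*sqrt(2)) + (0) + (0)
  = 0.
Dividing by |G| = 16 gives 0/16 = 0, matching the row-orthogonality relation <chi_1, chi_7> = [chi_1 = chi_7].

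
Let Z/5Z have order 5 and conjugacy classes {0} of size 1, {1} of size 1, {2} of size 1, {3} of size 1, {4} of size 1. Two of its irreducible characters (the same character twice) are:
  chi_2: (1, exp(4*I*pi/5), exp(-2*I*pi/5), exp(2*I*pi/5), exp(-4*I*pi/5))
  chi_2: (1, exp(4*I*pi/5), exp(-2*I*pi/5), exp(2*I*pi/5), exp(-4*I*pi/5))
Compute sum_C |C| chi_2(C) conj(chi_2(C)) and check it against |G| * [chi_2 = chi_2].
Sum = 5 = |G| = 5; so <chi_2, chi_2> = 1 (norm-1 confirms irreducibility).

Proof sketch: Compute term by term over conjugacy classes (|C| * chi_2(C) * conj(chi_2(C))):
  1*(1)*conj(1) + 1*(exp(4*I*pi/5))*conj(exp(4*I*pi/5)) + 1*(exp(-2*I*pi/5))*conj(exp(-2*I*pi/5)) + 1*(exp(2*I*pi/5))*conj(exp(2*I*pi/5)) + 1*(exp(-4*I*pi/5))*conj(exp(-4*I*pi/5))
  = (1) + (1) + (1) + (1) + (1)
  = 5.
(Exp terms are combined using exp(i*s)*conj(exp(i*t)) = exp(i*(s-t)), and sums of them are collapsed using the identity that for every m > 1 the m distinct m-th roots of unity sum to 0, e.g. 1 + exp(2*I*pi/3) + exp(-2*I*pi/3) = 0.)
Dividing by |G| = 5 gives 5/5 = 1, matching the row-orthogonality relation <chi_2, chi_2> = [chi_2 = chi_2].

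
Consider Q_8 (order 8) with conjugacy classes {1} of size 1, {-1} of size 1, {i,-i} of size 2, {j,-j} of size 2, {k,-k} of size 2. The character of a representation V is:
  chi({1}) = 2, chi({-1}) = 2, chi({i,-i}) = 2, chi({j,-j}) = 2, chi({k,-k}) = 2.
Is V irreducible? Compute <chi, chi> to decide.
Not irreducible (reducible): <chi, chi> = 4 > 1.

Proof sketch: <chi, chi> = (1/|G|) sum_C |C| * |chi(C)|^2 = (1/8)[1*|2|^2 + 1*|2|^2 + 2*|2|^2 + 2*|2|^2 + 2*|2|^2]
  = (1/8)[(4) + (4) + (8) + (8) + (8)] = 32/8 = 4.
A character is irreducible iff <chi, chi> = 1, so this representation is reducible.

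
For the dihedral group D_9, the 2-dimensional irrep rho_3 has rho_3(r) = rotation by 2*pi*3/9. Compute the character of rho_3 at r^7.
chi_{rho_3}(r^7) = 2*cos(2*pi*3*7/9) = -1

Explanation: rho_3(r^7) is rotation by angle 2*pi*3*7/9, whose trace is 2*cos(2*pi*3*7/9) = -1.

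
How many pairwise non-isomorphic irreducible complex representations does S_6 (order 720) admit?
11

Reasoning: The number of irreducible complex representations of a finite group equals its number of conjugacy classes. Conjugacy classes in S_6 correspond to cycle types, i.e. partitions of 6; there are p(6) = 11 of them, so S_6 (order 720) has exactly 11 irreducible complex representations.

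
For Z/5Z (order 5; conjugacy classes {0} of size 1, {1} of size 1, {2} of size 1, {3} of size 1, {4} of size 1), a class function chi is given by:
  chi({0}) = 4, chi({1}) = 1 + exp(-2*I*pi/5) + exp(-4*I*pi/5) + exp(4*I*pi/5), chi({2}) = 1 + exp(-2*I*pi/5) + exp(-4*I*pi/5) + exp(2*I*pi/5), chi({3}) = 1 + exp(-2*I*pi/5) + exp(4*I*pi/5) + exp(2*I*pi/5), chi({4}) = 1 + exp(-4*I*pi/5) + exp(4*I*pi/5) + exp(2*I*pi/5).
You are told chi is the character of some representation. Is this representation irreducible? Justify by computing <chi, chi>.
Not irreducible (reducible): <chi, chi> = 4 > 1.

<chi, chi> = (1/|G|) sum_C |C| * |chi(C)|^2 = (1/5)[1*|4|^2 + 1*|1 + exp(-2*I*pi/5) + exp(-4*I*pi/5) + exp(4*I*pi/5)|^2 + 1*|1 + exp(-2*I*pi/5) + exp(-4*I*pi/5) + exp(2*I*pi/5)|^2 + 1*|1 + exp(-2*I*pi/5) + exp(4*I*pi/5) + exp(2*I*pi/5)|^2 + 1*|1 + exp(-4*I*pi/5) + exp(4*I*pi/5) + exp(2*I*pi/5)|^2]
  = (1/5)[(16) + (1) + (1) + (1) + (1)] = 20/5 = 4.
(Exp terms are combined using exp(i*s)*conj(exp(i*t)) = exp(i*(s-t)), and sums of them are collapsed using the identity that for every m > 1 the m distinct m-th roots of unity sum to 0, e.g. 1 + exp(2*I*pi/3) + exp(-2*I*pi/3) = 0.)
A character is irreducible iff <chi, chi> = 1, so this representation is reducible.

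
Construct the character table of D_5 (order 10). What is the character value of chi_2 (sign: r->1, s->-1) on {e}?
Conjugacy classes: {e} of size 1, {r^1, r^4} of size 2, {r^2, r^3} of size 2, {s, sr, ..., sr^4} of size 5.
Character table:
  irrep \ class              {e} (size 1)  {r^1, r^4} (size 2)  {r^2, r^3} (size 2)  {s, sr, ..., sr^4} (size 5)
  chi_1 (triv)               1             1                    1                    1                          
  chi_2 (sign: r->1, s->-1)  1             1                    1                    -1                         
  chi_3 (2d, j=1)            2             -1/2 + sqrt(5)/2     -sqrt(5)/2 - 1/2     0                          
  chi_4 (2d, j=2)            2             -sqrt(5)/2 - 1/2     -1/2 + sqrt(5)/2     0                          

Spot check: chi_2 (sign: r->1, s->-1) on {e} = 1.

Working: D_5 has order 2*5 = 10 with 4 conjugacy classes, hence 4 irreducibles. Sum of squared dims 1 + 1 + 4 + 4 = 10 = |G|. Linear characters come from the abelianisation; the 2-dimensional irreps have character r^k -> 2*cos(2*pi*j*k/5), reflections -> 0.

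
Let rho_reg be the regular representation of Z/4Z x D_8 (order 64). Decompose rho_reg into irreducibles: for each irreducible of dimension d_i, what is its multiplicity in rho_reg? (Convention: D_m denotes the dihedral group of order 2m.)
Each irreducible V_i of dimension d_i appears with multiplicity d_i, i.e. rho_reg = (direct sum over all irreducibles V_i) d_i V_i. The irreducible dimensions for Z/4Z x D_8 are 1, 1, 1, 1, 1, 1, 1, 1, 1, 1, 1, 1, 1, 1, 1, 1, 2, 2, 2, 2, 2, 2, 2, 2, 2, 2, 2, 2: 16 irreducibles of dimension 1, each with multiplicity 1; 12 irreducibles of dimension 2, each with multiplicity 2. Total dimension 16*1*1 + 12*2*2 = 64 = |G|.

Working: General theorem: in the regular representation of a finite group G, each irreducible appears with multiplicity equal to its dimension. Check: dim(rho_reg) = sum d_i^2 = 1 + 1 + 1 + 1 + 1 + 1 + 1 + 1 + 1 + 1 + 1 + 1 + 1 + 1 + 1 + 1 + 4 + 4 + 4 + 4 + 4 + 4 + 4 + 4 + 4 + 4 + 4 + 4 = 64 = |G|.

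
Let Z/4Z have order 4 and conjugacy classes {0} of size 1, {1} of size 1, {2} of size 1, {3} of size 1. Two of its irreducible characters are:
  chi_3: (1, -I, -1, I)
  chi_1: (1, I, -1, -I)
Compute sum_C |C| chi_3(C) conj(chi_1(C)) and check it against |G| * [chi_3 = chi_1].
Sum = 0; so <chi_3, chi_1> = 0 (distinct irreducibles are orthogonal).

Details: Compute term by term over conjugacy classes (|C| * chi_3(C) * conj(chi_1(C))):
  1*(1)*conj(1) + 1*(-I)*conj(I) + 1*(-1)*conj(-1) + 1*(I)*conj(-I)
  = (1) + (-1) + (1) + (-1)
  = 0.
(Exp terms are combined using exp(i*s)*conj(exp(i*t)) = exp(i*(s-t)), and sums of them are collapsed using the identity that for every m > 1 the m distinct m-th roots of unity sum to 0, e.g. 1 + exp(2*I*pi/3) + exp(-2*I*pi/3) = 0.)
Dividing by |G| = 4 gives 0/4 = 0, matching the row-orthogonality relation <chi_3, chi_1> = [chi_3 = chi_1].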